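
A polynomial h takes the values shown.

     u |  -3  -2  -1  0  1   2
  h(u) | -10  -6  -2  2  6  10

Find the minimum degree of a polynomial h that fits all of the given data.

Forward differences of the values at u = -3, -2, -1, 0, 1, 2:
  h  : -10  -6  -2  2  6  10
  Δ  : 4  4  4  4  4
  Δ^2: 0  0  0  0
  Δ^3: 0  0  0
  Δ^4: 0  0
  Δ^5: 0
The first differences are constant (4) and nonzero, while all higher differences vanish, so the minimal degree is 1.

1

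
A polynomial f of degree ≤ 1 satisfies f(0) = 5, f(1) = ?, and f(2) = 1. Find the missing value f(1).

On equispaced nodes a degree-1 polynomial has vanishing second forward difference, so
  f(0) - 2·f(1) + f(2) = 0.
Substituting the known values and solving for f(1):
  -2·f(1) = -6
  f(1) = 3.

3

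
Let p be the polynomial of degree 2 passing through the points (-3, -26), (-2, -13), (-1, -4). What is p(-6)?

-89

Using the Lagrange interpolation formula with nodes -3, -2, -1:
  L_0(t) = (t + 2)(t + 1) / 2
  L_1(t) = (t + 3)(t + 1) / -1
  L_2(t) = (t + 3)(t + 2) / 2
Then p(t) = -26·L_0(t) - 13·L_1(t) - 4·L_2(t).
Expanding and collecting terms gives p(t) = -2t^2 + 3t + 1.
Evaluating at t = -6: p(-6) = -89.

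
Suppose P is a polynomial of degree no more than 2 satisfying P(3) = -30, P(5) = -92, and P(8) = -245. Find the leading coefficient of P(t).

-4

Write P(t) = at^2 + bt + c. Substituting each data point gives a linear system:
  9a + 3b + c = -30
  25a + 5b + c = -92
  64a + 8b + c = -245
Solving the system yields a = -4, b = 1, c = 3.
So P(t) = -4t^2 + t + 3.
The leading coefficient is -4.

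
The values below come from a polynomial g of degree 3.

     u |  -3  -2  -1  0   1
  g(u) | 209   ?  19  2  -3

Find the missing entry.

On equispaced nodes a degree-3 polynomial has vanishing fourth forward difference, so
  g(-3) - 4·g(-2) + 6·g(-1) - 4·g(0) + g(1) = 0.
Substituting the known values and solving for g(-2):
  -4·g(-2) = -312
  g(-2) = 78.

78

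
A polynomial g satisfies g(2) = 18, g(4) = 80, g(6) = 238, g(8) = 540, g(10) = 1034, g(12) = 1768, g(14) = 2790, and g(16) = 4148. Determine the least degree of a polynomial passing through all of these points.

3

Forward differences of the values at u = 2, 4, 6, 8, 10, 12, 14, 16:
  g  : 18  80  238  540  1034  1768  2790  4148
  Δ  : 62  158  302  494  734  1022  1358
  Δ^2: 96  144  192  240  288  336
  Δ^3: 48  48  48  48  48
  Δ^4: 0  0  0  0
  Δ^5: 0  0  0
  Δ^6: 0  0
  Δ^7: 0
The third differences are constant (48) and nonzero, while all higher differences vanish, so the minimal degree is 3.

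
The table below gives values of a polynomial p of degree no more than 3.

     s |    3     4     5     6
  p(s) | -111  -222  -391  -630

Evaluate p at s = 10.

Forward differences of the values at s = 3, 4, 5, 6:
  p  : -111  -222  -391  -630
  Δ  : -111  -169  -239
  Δ^2: -58  -70
  Δ^3: -12
The third differences are constant, confirming degree 3.
Interpolating (Newton forward form) and evaluating at s = 10 gives p(10) = -2526.

-2526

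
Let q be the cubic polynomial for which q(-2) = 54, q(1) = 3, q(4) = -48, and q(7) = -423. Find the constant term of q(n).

4

Write q(n) = an^3 + bn^2 + cn + d. Substituting each data point gives a linear system:
  -8a + 4b - 2c + d = 54
  a + b + c + d = 3
  64a + 16b + 4c + d = -48
  343a + 49b + 7c + d = -423
Solving the system yields a = -2, b = 6, c = -5, d = 4.
So q(n) = -2n^3 + 6n^2 - 5n + 4.
The constant term is 4.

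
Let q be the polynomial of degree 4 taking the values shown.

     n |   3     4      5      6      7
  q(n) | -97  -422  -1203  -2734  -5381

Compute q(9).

Write q(n) = an^4 + bn^3 + cn^2 + dn + e. Substituting each data point gives a linear system:
  81a + 27b + 9c + 3d + e = -97
  256a + 64b + 16c + 4d + e = -422
  625a + 125b + 25c + 5d + e = -1203
  1296a + 216b + 36c + 6d + e = -2734
  2401a + 343b + 49c + 7d + e = -5381
Solving the system yields a = -3, b = 5, c = 3, d = -6, e = 2.
So q(n) = -3n^4 + 5n^3 + 3n^2 - 6n + 2.
Then q(9) = -15847.

-15847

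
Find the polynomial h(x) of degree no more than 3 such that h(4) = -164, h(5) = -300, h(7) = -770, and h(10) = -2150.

h(x) = -2x^3 - x^2 - 5x

Write h(x) = ax^3 + bx^2 + cx + d. Substituting each data point gives a linear system:
  64a + 16b + 4c + d = -164
  125a + 25b + 5c + d = -300
  343a + 49b + 7c + d = -770
  1000a + 100b + 10c + d = -2150
Solving the system yields a = -2, b = -1, c = -5, d = 0.
So h(x) = -2x³ - x² - 5x.
Check: h(10) = -2150. ✓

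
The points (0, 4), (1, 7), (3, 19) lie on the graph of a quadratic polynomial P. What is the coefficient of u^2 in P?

Write P(u) = au^2 + bu + c. Substituting each data point gives a linear system:
  c = 4
  a + b + c = 7
  9a + 3b + c = 19
Solving the system yields a = 1, b = 2, c = 4.
So P(u) = u² + 2u + 4.
The leading coefficient is 1.

1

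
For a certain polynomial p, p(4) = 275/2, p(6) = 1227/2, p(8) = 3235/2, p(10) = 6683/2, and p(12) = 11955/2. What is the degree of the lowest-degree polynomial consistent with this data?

Forward differences of the values at x = 4, 6, 8, 10, 12:
  p  : 275/2  1227/2  3235/2  6683/2  11955/2
  Δ  : 476  1004  1724  2636
  Δ^2: 528  720  912
  Δ^3: 192  192
  Δ^4: 0
The third differences are constant (192) and nonzero, while all higher differences vanish, so the minimal degree is 3.

3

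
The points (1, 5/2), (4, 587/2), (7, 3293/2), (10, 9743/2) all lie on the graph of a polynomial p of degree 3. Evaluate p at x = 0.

3/2

Using the Lagrange interpolation formula with nodes 1, 4, 7, 10:
  L_0(x) = (x - 4)(x - 7)(x - 10) / -162
  L_1(x) = (x - 1)(x - 7)(x - 10) / 54
  L_2(x) = (x - 1)(x - 4)(x - 10) / -54
  L_3(x) = (x - 1)(x - 4)(x - 7) / 162
Then p(x) = 5/2·L_0(x) + 587/2·L_1(x) + 3293/2·L_2(x) + 9743/2·L_3(x).
Expanding and collecting terms gives p(x) = 5x^3 - x^2 - 3x + 3/2.
Evaluating at x = 0: p(0) = 3/2.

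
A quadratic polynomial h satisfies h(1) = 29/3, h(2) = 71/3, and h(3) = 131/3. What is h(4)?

Forward differences of the values at t = 1, 2, 3:
  h  : 29/3  71/3  131/3
  Δ  : 14  20
  Δ^2: 6
The second differences are constant, confirming degree 2.
Interpolating (Newton forward form) and evaluating at t = 4 gives h(4) = 209/3.

209/3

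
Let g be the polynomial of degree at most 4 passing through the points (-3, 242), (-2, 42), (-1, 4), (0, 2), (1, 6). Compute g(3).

392

Using the Lagrange interpolation formula with nodes -3, -2, -1, 0, 1:
  L_0(n) = (n + 2)(n + 1)n(n - 1) / 24
  L_1(n) = (n + 3)(n + 1)n(n - 1) / -6
  L_2(n) = (n + 3)(n + 2)n(n - 1) / 4
  L_3(n) = (n + 3)(n + 2)(n + 1)(n - 1) / -6
  L_4(n) = (n + 3)(n + 2)(n + 1)n / 24
Then g(n) = 242·L_0(n) + 42·L_1(n) + 4·L_2(n) + 2·L_3(n) + 6·L_4(n).
Expanding and collecting terms gives g(n) = 4n^4 + 3n^3 - n^2 - 2n + 2.
Evaluating at n = 3: g(3) = 392.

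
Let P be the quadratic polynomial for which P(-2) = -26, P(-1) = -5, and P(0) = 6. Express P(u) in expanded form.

P(u) = -5u^2 + 6u + 6

Write P(u) = au^2 + bu + c. Substituting each data point gives a linear system:
  4a - 2b + c = -26
  a - b + c = -5
  c = 6
Solving the system yields a = -5, b = 6, c = 6.
So P(u) = -5u^2 + 6u + 6.
Check: P(-1) = -5. ✓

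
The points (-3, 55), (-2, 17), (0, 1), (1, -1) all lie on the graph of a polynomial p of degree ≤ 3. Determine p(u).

Using the Lagrange interpolation formula with nodes -3, -2, 0, 1:
  L_0(u) = (u + 2)u(u - 1) / -12
  L_1(u) = (u + 3)u(u - 1) / 6
  L_2(u) = (u + 3)(u + 2)(u - 1) / -6
  L_3(u) = (u + 3)(u + 2)u / 12
Then p(u) = 55·L_0(u) + 17·L_1(u) + 1·L_2(u) - 1·L_3(u).
Expanding and collecting terms gives p(u) = -2u³ + 1.
Check: p(-2) = 17. ✓

p(u) = -2u^3 + 1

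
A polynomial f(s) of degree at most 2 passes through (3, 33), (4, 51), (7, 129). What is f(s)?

Using the Lagrange interpolation formula with nodes 3, 4, 7:
  L_0(s) = (s - 4)(s - 7) / 4
  L_1(s) = (s - 3)(s - 7) / -3
  L_2(s) = (s - 3)(s - 4) / 12
Then f(s) = 33·L_0(s) + 51·L_1(s) + 129·L_2(s).
Expanding and collecting terms gives f(s) = 2s^2 + 4s + 3.
Check: f(7) = 129. ✓

f(s) = 2s^2 + 4s + 3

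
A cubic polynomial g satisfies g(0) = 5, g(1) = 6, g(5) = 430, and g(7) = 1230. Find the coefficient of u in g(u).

0

Write g(u) = au^3 + bu^2 + cu + d. Substituting each data point gives a linear system:
  d = 5
  a + b + c + d = 6
  125a + 25b + 5c + d = 430
  343a + 49b + 7c + d = 1230
Solving the system yields a = 4, b = -3, c = 0, d = 5.
So g(u) = 4u³ - 3u² + 5.
The coefficient of u is 0.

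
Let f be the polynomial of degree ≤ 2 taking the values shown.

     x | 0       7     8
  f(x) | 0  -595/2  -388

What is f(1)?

-13/2

Write f(x) = ax^2 + bx + c. Substituting each data point gives a linear system:
  c = 0
  49a + 7b + c = -595/2
  64a + 8b + c = -388
Solving the system yields a = -6, b = -1/2, c = 0.
So f(x) = -6x² - (1/2)x.
Then f(1) = -13/2.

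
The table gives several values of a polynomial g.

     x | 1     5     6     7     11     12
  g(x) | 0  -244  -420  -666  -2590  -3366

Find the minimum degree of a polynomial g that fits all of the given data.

Divided differences on the nodes 1, 5, 6, 7, 11, 12:
  order 0: 0  -244  -420  -666  -2590  -3366
  order 1: -61  -176  -246  -481  -776
  order 2: -23  -35  -47  -59
  order 3: -2  -2  -2
  order 4: 0  0
  order 5: 0
The order-3 divided differences are all -2 (nonzero) and every higher order vanishes, so the data lies on a polynomial of degree exactly 3.

3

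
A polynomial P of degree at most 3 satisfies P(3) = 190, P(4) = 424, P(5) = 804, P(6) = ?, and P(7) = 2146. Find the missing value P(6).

1366

On equispaced nodes a degree-3 polynomial has vanishing fourth forward difference, so
  P(3) - 4·P(4) + 6·P(5) - 4·P(6) + P(7) = 0.
Substituting the known values and solving for P(6):
  -4·P(6) = -5464
  P(6) = 1366.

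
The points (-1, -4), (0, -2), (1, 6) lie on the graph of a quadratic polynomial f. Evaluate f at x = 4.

66

Using the Lagrange interpolation formula with nodes -1, 0, 1:
  L_0(x) = x(x - 1) / 2
  L_1(x) = (x + 1)(x - 1) / -1
  L_2(x) = (x + 1)x / 2
Then f(x) = -4·L_0(x) - 2·L_1(x) + 6·L_2(x).
Expanding and collecting terms gives f(x) = 3x^2 + 5x - 2.
Evaluating at x = 4: f(4) = 66.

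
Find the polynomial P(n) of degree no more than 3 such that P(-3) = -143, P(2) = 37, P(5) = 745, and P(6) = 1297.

Write P(n) = an^3 + bn^2 + cn + d. Substituting each data point gives a linear system:
  -27a + 9b - 3c + d = -143
  8a + 4b + 2c + d = 37
  125a + 25b + 5c + d = 745
  216a + 36b + 6c + d = 1297
Solving the system yields a = 6, b = 1, c = -5, d = -5.
So P(n) = 6n^3 + n^2 - 5n - 5.
Check: P(-3) = -143. ✓

P(n) = 6n^3 + n^2 - 5n - 5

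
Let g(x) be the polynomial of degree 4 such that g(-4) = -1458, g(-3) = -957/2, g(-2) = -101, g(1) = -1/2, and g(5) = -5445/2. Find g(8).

Using the Lagrange interpolation formula with nodes -4, -3, -2, 1, 5:
  L_0(x) = (x + 3)(x + 2)(x - 1)(x - 5) / 90
  L_1(x) = (x + 4)(x + 2)(x - 1)(x - 5) / -32
  L_2(x) = (x + 4)(x + 3)(x - 1)(x - 5) / 42
  L_3(x) = (x + 4)(x + 3)(x + 2)(x - 5) / -240
  L_4(x) = (x + 4)(x + 3)(x + 2)(x - 1) / 2016
Then g(x) = -1458·L_0(x) - 957/2·L_1(x) - 101·L_2(x) - 1/2·L_3(x) - 5445/2·L_4(x).
Expanding and collecting terms gives g(x) = -5x^4 + 3x^3 + x^2 + (1/2)x.
Evaluating at x = 8: g(8) = -18876.

-18876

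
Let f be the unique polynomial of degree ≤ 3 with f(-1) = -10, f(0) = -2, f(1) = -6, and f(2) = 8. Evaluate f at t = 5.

Forward differences of the values at t = -1, 0, 1, 2:
  f  : -10  -2  -6  8
  Δ  : 8  -4  14
  Δ^2: -12  18
  Δ^3: 30
The third differences are constant, confirming degree 3.
Interpolating (Newton forward form) and evaluating at t = 5 gives f(5) = 458.

458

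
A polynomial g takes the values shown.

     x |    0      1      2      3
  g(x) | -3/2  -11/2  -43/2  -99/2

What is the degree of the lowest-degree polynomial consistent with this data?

2

Forward differences of the values at x = 0, 1, 2, 3:
  g  : -3/2  -11/2  -43/2  -99/2
  Δ  : -4  -16  -28
  Δ^2: -12  -12
  Δ^3: 0
The second differences are constant (-12) and nonzero, while all higher differences vanish, so the minimal degree is 2.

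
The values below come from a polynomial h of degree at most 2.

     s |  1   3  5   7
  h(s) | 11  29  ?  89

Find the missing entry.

55

The 3 known points determine the degree-2 polynomial uniquely.
Write h(s) = as^2 + bs + c. Substituting each data point gives a linear system:
  a + b + c = 11
  9a + 3b + c = 29
  49a + 7b + c = 89
Solving the system yields a = 1, b = 5, c = 5.
So h(s) = s^2 + 5s + 5.
Then h(5) = 55.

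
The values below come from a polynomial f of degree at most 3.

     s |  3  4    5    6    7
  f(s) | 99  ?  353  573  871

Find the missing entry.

On equispaced nodes a degree-3 polynomial has vanishing fourth forward difference, so
  f(3) - 4·f(4) + 6·f(5) - 4·f(6) + f(7) = 0.
Substituting the known values and solving for f(4):
  -4·f(4) = -796
  f(4) = 199.

199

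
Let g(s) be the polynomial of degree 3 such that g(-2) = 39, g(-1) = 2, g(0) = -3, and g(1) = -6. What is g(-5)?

642

Using the Lagrange interpolation formula with nodes -2, -1, 0, 1:
  L_0(s) = (s + 1)s(s - 1) / -6
  L_1(s) = (s + 2)s(s - 1) / 2
  L_2(s) = (s + 2)(s + 1)(s - 1) / -2
  L_3(s) = (s + 2)(s + 1)s / 6
Then g(s) = 39·L_0(s) + 2·L_1(s) - 3·L_2(s) - 6·L_3(s).
Expanding and collecting terms gives g(s) = -5s³ + s² + s - 3.
Evaluating at s = -5: g(-5) = 642.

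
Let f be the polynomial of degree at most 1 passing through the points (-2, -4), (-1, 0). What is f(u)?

Using the Lagrange interpolation formula with nodes -2, -1:
  L_0(u) = (u + 1) / -1
  L_1(u) = (u + 2) / 1
Then f(u) = -4·L_0(u) + 0·L_1(u).
Expanding and collecting terms gives f(u) = 4u + 4.
Check: f(-1) = 0. ✓

f(u) = 4u + 4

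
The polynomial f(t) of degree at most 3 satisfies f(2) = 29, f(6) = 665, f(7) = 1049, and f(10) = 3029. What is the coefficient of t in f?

3

Write f(t) = at^3 + bt^2 + ct + d. Substituting each data point gives a linear system:
  8a + 4b + 2c + d = 29
  216a + 36b + 6c + d = 665
  343a + 49b + 7c + d = 1049
  1000a + 100b + 10c + d = 3029
Solving the system yields a = 3, b = 0, c = 3, d = -1.
So f(t) = 3t^3 + 3t - 1.
The coefficient of t is 3.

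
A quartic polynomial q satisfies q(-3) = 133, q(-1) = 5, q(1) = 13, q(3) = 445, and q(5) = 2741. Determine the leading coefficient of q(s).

Write q(s) = as^4 + bs^3 + cs^2 + ds + e. Substituting each data point gives a linear system:
  81a - 27b + 9c - 3d + e = 133
  a - b + c - d + e = 5
  a + b + c + d + e = 13
  81a + 27b + 9c + 3d + e = 445
  625a + 125b + 25c + 5d + e = 2741
Solving the system yields a = 3, b = 6, c = 5, d = -2, e = 1.
So q(s) = 3s^4 + 6s^3 + 5s^2 - 2s + 1.
The leading coefficient is 3.

3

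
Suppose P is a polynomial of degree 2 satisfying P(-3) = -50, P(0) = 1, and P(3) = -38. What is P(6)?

-167

Using the Lagrange interpolation formula with nodes -3, 0, 3:
  L_0(s) = s(s - 3) / 18
  L_1(s) = (s + 3)(s - 3) / -9
  L_2(s) = (s + 3)s / 18
Then P(s) = -50·L_0(s) + 1·L_1(s) - 38·L_2(s).
Expanding and collecting terms gives P(s) = -5s^2 + 2s + 1.
Evaluating at s = 6: P(6) = -167.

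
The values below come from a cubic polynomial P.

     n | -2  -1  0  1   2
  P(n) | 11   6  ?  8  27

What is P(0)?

The 4 known points determine the degree-3 polynomial uniquely.
Write P(n) = an^3 + bn^2 + cn + d. Substituting each data point gives a linear system:
  -8a + 4b - 2c + d = 11
  -a + b - c + d = 6
  a + b + c + d = 8
  8a + 4b + 2c + d = 27
Solving the system yields a = 1, b = 4, c = 0, d = 3.
So P(n) = n³ + 4n² + 3.
Then P(0) = 3.

3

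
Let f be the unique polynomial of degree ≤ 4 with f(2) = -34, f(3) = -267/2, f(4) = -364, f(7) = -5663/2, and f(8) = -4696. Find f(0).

Write f(t) = at^4 + bt^3 + ct^2 + dt + e. Substituting each data point gives a linear system:
  16a + 8b + 4c + 2d + e = -34
  81a + 27b + 9c + 3d + e = -267/2
  256a + 64b + 16c + 4d + e = -364
  2401a + 343b + 49c + 7d + e = -5663/2
  4096a + 512b + 64c + 8d + e = -4696
Solving the system yields a = -1, b = -1/2, c = -6, d = 5, e = 0.
So f(t) = -t⁴ - (1/2)t³ - 6t² + 5t.
Then f(0) = 0.

0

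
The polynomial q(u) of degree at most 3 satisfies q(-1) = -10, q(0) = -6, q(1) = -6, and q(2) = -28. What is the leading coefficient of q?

Write q(u) = au^3 + bu^2 + cu + d. Substituting each data point gives a linear system:
  -a + b - c + d = -10
  d = -6
  a + b + c + d = -6
  8a + 4b + 2c + d = -28
Solving the system yields a = -3, b = -2, c = 5, d = -6.
So q(u) = -3u³ - 2u² + 5u - 6.
The leading coefficient is -3.

-3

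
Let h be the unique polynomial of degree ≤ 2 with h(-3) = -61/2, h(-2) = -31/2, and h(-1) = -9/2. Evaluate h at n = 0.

5/2

Using the Lagrange interpolation formula with nodes -3, -2, -1:
  L_0(n) = (n + 2)(n + 1) / 2
  L_1(n) = (n + 3)(n + 1) / -1
  L_2(n) = (n + 3)(n + 2) / 2
Then h(n) = -61/2·L_0(n) - 31/2·L_1(n) - 9/2·L_2(n).
Expanding and collecting terms gives h(n) = -2n^2 + 5n + 5/2.
Evaluating at n = 0: h(0) = 5/2.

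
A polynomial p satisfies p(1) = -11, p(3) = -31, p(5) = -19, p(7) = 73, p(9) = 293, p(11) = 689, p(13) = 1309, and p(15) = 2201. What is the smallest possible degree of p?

3

Forward differences of the values at u = 1, 3, 5, 7, 9, 11, 13, 15:
  p  : -11  -31  -19  73  293  689  1309  2201
  Δ  : -20  12  92  220  396  620  892
  Δ^2: 32  80  128  176  224  272
  Δ^3: 48  48  48  48  48
  Δ^4: 0  0  0  0
  Δ^5: 0  0  0
  Δ^6: 0  0
  Δ^7: 0
The third differences are constant (48) and nonzero, while all higher differences vanish, so the minimal degree is 3.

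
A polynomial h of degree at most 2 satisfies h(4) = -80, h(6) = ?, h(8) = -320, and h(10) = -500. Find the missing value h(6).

-180

The 3 known points determine the degree-2 polynomial uniquely.
Write h(n) = an^2 + bn + c. Substituting each data point gives a linear system:
  16a + 4b + c = -80
  64a + 8b + c = -320
  100a + 10b + c = -500
Solving the system yields a = -5, b = 0, c = 0.
So h(n) = -5n^2.
Then h(6) = -180.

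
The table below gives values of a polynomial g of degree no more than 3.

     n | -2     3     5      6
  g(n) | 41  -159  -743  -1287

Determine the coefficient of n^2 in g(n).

0

Write g(n) = an^3 + bn^2 + cn + d. Substituting each data point gives a linear system:
  -8a + 4b - 2c + d = 41
  27a + 9b + 3c + d = -159
  125a + 25b + 5c + d = -743
  216a + 36b + 6c + d = -1287
Solving the system yields a = -6, b = 0, c = 2, d = -3.
So g(n) = -6n^3 + 2n - 3.
The coefficient of n^2 is 0.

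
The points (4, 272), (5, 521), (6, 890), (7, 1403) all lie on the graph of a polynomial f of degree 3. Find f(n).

f(n) = 4n^3 + 5n - 4

Using the Lagrange interpolation formula with nodes 4, 5, 6, 7:
  L_0(n) = (n - 5)(n - 6)(n - 7) / -6
  L_1(n) = (n - 4)(n - 6)(n - 7) / 2
  L_2(n) = (n - 4)(n - 5)(n - 7) / -2
  L_3(n) = (n - 4)(n - 5)(n - 6) / 6
Then f(n) = 272·L_0(n) + 521·L_1(n) + 890·L_2(n) + 1403·L_3(n).
Expanding and collecting terms gives f(n) = 4n³ + 5n - 4.
Check: f(6) = 890. ✓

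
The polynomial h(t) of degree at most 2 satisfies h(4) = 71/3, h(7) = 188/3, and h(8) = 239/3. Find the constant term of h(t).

-1/3

Write h(t) = at^2 + bt + c. Substituting each data point gives a linear system:
  16a + 4b + c = 71/3
  49a + 7b + c = 188/3
  64a + 8b + c = 239/3
Solving the system yields a = 1, b = 2, c = -1/3.
So h(t) = t^2 + 2t - 1/3.
The constant term is -1/3.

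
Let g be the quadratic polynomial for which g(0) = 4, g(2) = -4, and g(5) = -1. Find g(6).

4

Write g(u) = au^2 + bu + c. Substituting each data point gives a linear system:
  c = 4
  4a + 2b + c = -4
  25a + 5b + c = -1
Solving the system yields a = 1, b = -6, c = 4.
So g(u) = u^2 - 6u + 4.
Then g(6) = 4.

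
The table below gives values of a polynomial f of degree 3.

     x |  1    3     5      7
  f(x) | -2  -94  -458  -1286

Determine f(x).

Write f(x) = ax^3 + bx^2 + cx + d. Substituting each data point gives a linear system:
  a + b + c + d = -2
  27a + 9b + 3c + d = -94
  125a + 25b + 5c + d = -458
  343a + 49b + 7c + d = -1286
Solving the system yields a = -4, b = 2, c = -2, d = 2.
So f(x) = -4x^3 + 2x^2 - 2x + 2.
Check: f(1) = -2. ✓

f(x) = -4x^3 + 2x^2 - 2x + 2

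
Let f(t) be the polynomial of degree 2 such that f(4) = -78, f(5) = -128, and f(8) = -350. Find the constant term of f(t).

Write f(t) = at^2 + bt + c. Substituting each data point gives a linear system:
  16a + 4b + c = -78
  25a + 5b + c = -128
  64a + 8b + c = -350
Solving the system yields a = -6, b = 4, c = 2.
So f(t) = -6t² + 4t + 2.
The constant term is 2.

2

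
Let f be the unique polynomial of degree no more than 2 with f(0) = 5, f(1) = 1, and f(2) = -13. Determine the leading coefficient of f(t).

-5

Write f(t) = at^2 + bt + c. Substituting each data point gives a linear system:
  c = 5
  a + b + c = 1
  4a + 2b + c = -13
Solving the system yields a = -5, b = 1, c = 5.
So f(t) = -5t^2 + t + 5.
The leading coefficient is -5.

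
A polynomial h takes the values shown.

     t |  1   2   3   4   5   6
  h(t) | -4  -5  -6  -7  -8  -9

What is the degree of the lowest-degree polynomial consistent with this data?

1

Forward differences of the values at t = 1, 2, 3, 4, 5, 6:
  h  : -4  -5  -6  -7  -8  -9
  Δ  : -1  -1  -1  -1  -1
  Δ^2: 0  0  0  0
  Δ^3: 0  0  0
  Δ^4: 0  0
  Δ^5: 0
The first differences are constant (-1) and nonzero, while all higher differences vanish, so the minimal degree is 1.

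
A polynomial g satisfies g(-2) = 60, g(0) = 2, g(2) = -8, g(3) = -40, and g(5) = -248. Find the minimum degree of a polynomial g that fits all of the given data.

Divided differences on the nodes -2, 0, 2, 3, 5:
  order 0: 60  2  -8  -40  -248
  order 1: -29  -5  -32  -104
  order 2: 6  -9  -24
  order 3: -3  -3
  order 4: 0
The order-3 divided differences are all -3 (nonzero) and every higher order vanishes, so the data lies on a polynomial of degree exactly 3.

3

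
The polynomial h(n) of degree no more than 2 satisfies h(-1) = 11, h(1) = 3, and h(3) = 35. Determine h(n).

h(n) = 5n^2 - 4n + 2

Write h(n) = an^2 + bn + c. Substituting each data point gives a linear system:
  a - b + c = 11
  a + b + c = 3
  9a + 3b + c = 35
Solving the system yields a = 5, b = -4, c = 2.
So h(n) = 5n^2 - 4n + 2.
Check: h(3) = 35. ✓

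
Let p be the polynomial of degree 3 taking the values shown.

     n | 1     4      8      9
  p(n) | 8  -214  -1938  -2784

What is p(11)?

Using the Lagrange interpolation formula with nodes 1, 4, 8, 9:
  L_0(n) = (n - 4)(n - 8)(n - 9) / -168
  L_1(n) = (n - 1)(n - 8)(n - 9) / 60
  L_2(n) = (n - 1)(n - 4)(n - 9) / -28
  L_3(n) = (n - 1)(n - 4)(n - 8) / 40
Then p(n) = 8·L_0(n) - 214·L_1(n) - 1938·L_2(n) - 2784·L_3(n).
Expanding and collecting terms gives p(n) = -4n^3 + n^2 + 5n + 6.
Evaluating at n = 11: p(11) = -5142.

-5142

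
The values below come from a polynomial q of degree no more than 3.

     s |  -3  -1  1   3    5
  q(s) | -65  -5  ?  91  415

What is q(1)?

On equispaced nodes a degree-3 polynomial has vanishing fourth forward difference, so
  q(-3) - 4·q(-1) + 6·q(1) - 4·q(3) + q(5) = 0.
Substituting the known values and solving for q(1):
  6·q(1) = -6
  q(1) = -1.

-1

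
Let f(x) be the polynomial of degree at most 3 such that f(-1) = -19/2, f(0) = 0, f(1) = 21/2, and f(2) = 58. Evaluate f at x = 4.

Write f(x) = ax^3 + bx^2 + cx + d. Substituting each data point gives a linear system:
  -a + b - c + d = -19/2
  d = 0
  a + b + c + d = 21/2
  8a + 4b + 2c + d = 58
Solving the system yields a = 6, b = 1/2, c = 4, d = 0.
So f(x) = 6x³ + (1/2)x² + 4x.
Then f(4) = 408.

408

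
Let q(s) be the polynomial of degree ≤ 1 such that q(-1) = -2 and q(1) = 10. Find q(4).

28

Write q(s) = as + b. Substituting each data point gives a linear system:
  -a + b = -2
  a + b = 10
Solving the system yields a = 6, b = 4.
So q(s) = 6s + 4.
Then q(4) = 28.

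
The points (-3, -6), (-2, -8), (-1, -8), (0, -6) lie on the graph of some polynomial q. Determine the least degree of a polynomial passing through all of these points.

2

Forward differences of the values at u = -3, -2, -1, 0:
  q  : -6  -8  -8  -6
  Δ  : -2  0  2
  Δ^2: 2  2
  Δ^3: 0
The second differences are constant (2) and nonzero, while all higher differences vanish, so the minimal degree is 2.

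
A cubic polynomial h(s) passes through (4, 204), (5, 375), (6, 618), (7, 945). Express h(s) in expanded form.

h(s) = 2s^3 + 6s^2 - 5s

Using the Lagrange interpolation formula with nodes 4, 5, 6, 7:
  L_0(s) = (s - 5)(s - 6)(s - 7) / -6
  L_1(s) = (s - 4)(s - 6)(s - 7) / 2
  L_2(s) = (s - 4)(s - 5)(s - 7) / -2
  L_3(s) = (s - 4)(s - 5)(s - 6) / 6
Then h(s) = 204·L_0(s) + 375·L_1(s) + 618·L_2(s) + 945·L_3(s).
Expanding and collecting terms gives h(s) = 2s^3 + 6s^2 - 5s.
Check: h(5) = 375. ✓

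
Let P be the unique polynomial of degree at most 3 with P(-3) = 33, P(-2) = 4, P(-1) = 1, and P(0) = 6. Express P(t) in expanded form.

P(t) = -3t^3 - 5t^2 + 3t + 6

Write P(t) = at^3 + bt^2 + ct + d. Substituting each data point gives a linear system:
  -27a + 9b - 3c + d = 33
  -8a + 4b - 2c + d = 4
  -a + b - c + d = 1
  d = 6
Solving the system yields a = -3, b = -5, c = 3, d = 6.
So P(t) = -3t³ - 5t² + 3t + 6.
Check: P(-3) = 33. ✓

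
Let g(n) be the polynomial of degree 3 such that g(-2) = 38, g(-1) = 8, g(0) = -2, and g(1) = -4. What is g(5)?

-172

Using the Lagrange interpolation formula with nodes -2, -1, 0, 1:
  L_0(n) = (n + 1)n(n - 1) / -6
  L_1(n) = (n + 2)n(n - 1) / 2
  L_2(n) = (n + 2)(n + 1)(n - 1) / -2
  L_3(n) = (n + 2)(n + 1)n / 6
Then g(n) = 38·L_0(n) + 8·L_1(n) - 2·L_2(n) - 4·L_3(n).
Expanding and collecting terms gives g(n) = -2n³ + 4n² - 4n - 2.
Evaluating at n = 5: g(5) = -172.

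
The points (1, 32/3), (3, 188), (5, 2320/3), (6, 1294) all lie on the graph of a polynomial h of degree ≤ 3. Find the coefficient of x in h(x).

Write h(x) = ax^3 + bx^2 + cx + d. Substituting each data point gives a linear system:
  a + b + c + d = 32/3
  27a + 9b + 3c + d = 188
  125a + 25b + 5c + d = 2320/3
  216a + 36b + 6c + d = 1294
Solving the system yields a = 5, b = 6, c = -1/3, d = 0.
So h(x) = 5x^3 + 6x^2 - (1/3)x.
The coefficient of x is -1/3.

-1/3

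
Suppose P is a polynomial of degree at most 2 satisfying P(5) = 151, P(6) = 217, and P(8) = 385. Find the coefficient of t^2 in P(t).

Write P(t) = at^2 + bt + c. Substituting each data point gives a linear system:
  25a + 5b + c = 151
  36a + 6b + c = 217
  64a + 8b + c = 385
Solving the system yields a = 6, b = 0, c = 1.
So P(t) = 6t^2 + 1.
The leading coefficient is 6.

6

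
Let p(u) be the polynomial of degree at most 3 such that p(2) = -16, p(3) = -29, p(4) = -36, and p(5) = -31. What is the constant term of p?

Write p(u) = au^3 + bu^2 + cu + d. Substituting each data point gives a linear system:
  8a + 4b + 2c + d = -16
  27a + 9b + 3c + d = -29
  64a + 16b + 4c + d = -36
  125a + 25b + 5c + d = -31
Solving the system yields a = 1, b = -6, c = -2, d = 4.
So p(u) = u^3 - 6u^2 - 2u + 4.
The constant term is 4.

4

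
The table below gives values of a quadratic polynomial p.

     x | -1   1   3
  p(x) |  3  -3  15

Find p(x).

Using the Lagrange interpolation formula with nodes -1, 1, 3:
  L_0(x) = (x - 1)(x - 3) / 8
  L_1(x) = (x + 1)(x - 3) / -4
  L_2(x) = (x + 1)(x - 1) / 8
Then p(x) = 3·L_0(x) - 3·L_1(x) + 15·L_2(x).
Expanding and collecting terms gives p(x) = 3x^2 - 3x - 3.
Check: p(3) = 15. ✓

p(x) = 3x^2 - 3x - 3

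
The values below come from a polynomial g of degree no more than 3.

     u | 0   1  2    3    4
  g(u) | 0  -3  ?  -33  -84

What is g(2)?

-10

The 4 known points determine the degree-3 polynomial uniquely.
Write g(u) = au^3 + bu^2 + cu + d. Substituting each data point gives a linear system:
  d = 0
  a + b + c + d = -3
  27a + 9b + 3c + d = -33
  64a + 16b + 4c + d = -84
Solving the system yields a = -2, b = 4, c = -5, d = 0.
So g(u) = -2u³ + 4u² - 5u.
Then g(2) = -10.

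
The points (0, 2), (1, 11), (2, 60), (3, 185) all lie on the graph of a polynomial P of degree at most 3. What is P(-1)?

-3

Using the Lagrange interpolation formula with nodes 0, 1, 2, 3:
  L_0(t) = (t - 1)(t - 2)(t - 3) / -6
  L_1(t) = t(t - 2)(t - 3) / 2
  L_2(t) = t(t - 1)(t - 3) / -2
  L_3(t) = t(t - 1)(t - 2) / 6
Then P(t) = 2·L_0(t) + 11·L_1(t) + 60·L_2(t) + 185·L_3(t).
Expanding and collecting terms gives P(t) = 6t^3 + 2t^2 + t + 2.
Evaluating at t = -1: P(-1) = -3.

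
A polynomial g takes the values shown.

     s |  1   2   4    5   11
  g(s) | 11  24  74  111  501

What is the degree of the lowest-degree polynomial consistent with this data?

Divided differences on the nodes 1, 2, 4, 5, 11:
  order 0: 11  24  74  111  501
  order 1: 13  25  37  65
  order 2: 4  4  4
  order 3: 0  0
  order 4: 0
The order-2 divided differences are all 4 (nonzero) and every higher order vanishes, so the data lies on a polynomial of degree exactly 2.

2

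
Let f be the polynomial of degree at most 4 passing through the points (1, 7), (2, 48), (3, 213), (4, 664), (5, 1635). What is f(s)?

f(s) = 3s^4 - 3s^3 + 5s^2 + 2s

Write f(s) = as^4 + bs^3 + cs^2 + ds + e. Substituting each data point gives a linear system:
  a + b + c + d + e = 7
  16a + 8b + 4c + 2d + e = 48
  81a + 27b + 9c + 3d + e = 213
  256a + 64b + 16c + 4d + e = 664
  625a + 125b + 25c + 5d + e = 1635
Solving the system yields a = 3, b = -3, c = 5, d = 2, e = 0.
So f(s) = 3s^4 - 3s^3 + 5s^2 + 2s.
Check: f(1) = 7. ✓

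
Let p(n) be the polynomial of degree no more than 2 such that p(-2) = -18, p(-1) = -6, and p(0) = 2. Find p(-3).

-34

Forward differences of the values at n = -2, -1, 0:
  p  : -18  -6  2
  Δ  : 12  8
  Δ^2: -4
The second differences are constant, confirming degree 2.
Interpolating (Newton forward form) and evaluating at n = -3 gives p(-3) = -34.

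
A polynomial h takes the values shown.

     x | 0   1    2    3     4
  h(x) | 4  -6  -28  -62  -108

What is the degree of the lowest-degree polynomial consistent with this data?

Forward differences of the values at x = 0, 1, 2, 3, 4:
  h  : 4  -6  -28  -62  -108
  Δ  : -10  -22  -34  -46
  Δ^2: -12  -12  -12
  Δ^3: 0  0
  Δ^4: 0
The second differences are constant (-12) and nonzero, while all higher differences vanish, so the minimal degree is 2.

2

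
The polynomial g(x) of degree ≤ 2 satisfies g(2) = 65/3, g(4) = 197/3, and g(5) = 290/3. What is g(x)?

Write g(x) = ax^2 + bx + c. Substituting each data point gives a linear system:
  4a + 2b + c = 65/3
  16a + 4b + c = 197/3
  25a + 5b + c = 290/3
Solving the system yields a = 3, b = 4, c = 5/3.
So g(x) = 3x² + 4x + 5/3.
Check: g(5) = 290/3. ✓

g(x) = 3x^2 + 4x + 5/3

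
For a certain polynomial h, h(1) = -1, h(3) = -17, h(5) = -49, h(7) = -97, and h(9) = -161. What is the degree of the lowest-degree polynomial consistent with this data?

2

Forward differences of the values at t = 1, 3, 5, 7, 9:
  h  : -1  -17  -49  -97  -161
  Δ  : -16  -32  -48  -64
  Δ^2: -16  -16  -16
  Δ^3: 0  0
  Δ^4: 0
The second differences are constant (-16) and nonzero, while all higher differences vanish, so the minimal degree is 2.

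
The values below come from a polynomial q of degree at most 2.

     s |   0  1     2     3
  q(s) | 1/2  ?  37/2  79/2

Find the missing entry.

On equispaced nodes a degree-2 polynomial has vanishing third forward difference, so
  - q(0) + 3·q(1) - 3·q(2) + q(3) = 0.
Substituting the known values and solving for q(1):
  3·q(1) = 33/2
  q(1) = 11/2.

11/2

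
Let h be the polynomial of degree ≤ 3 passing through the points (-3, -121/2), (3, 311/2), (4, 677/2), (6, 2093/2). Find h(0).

5/2

Write h(t) = at^3 + bt^2 + ct + d. Substituting each data point gives a linear system:
  -27a + 9b - 3c + d = -121/2
  27a + 9b + 3c + d = 311/2
  64a + 16b + 4c + d = 677/2
  216a + 36b + 6c + d = 2093/2
Solving the system yields a = 4, b = 5, c = 0, d = 5/2.
So h(t) = 4t^3 + 5t^2 + 5/2.
Then h(0) = 5/2.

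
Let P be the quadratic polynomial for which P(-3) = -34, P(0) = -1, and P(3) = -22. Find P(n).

P(n) = -3n^2 + 2n - 1

Write P(n) = an^2 + bn + c. Substituting each data point gives a linear system:
  9a - 3b + c = -34
  c = -1
  9a + 3b + c = -22
Solving the system yields a = -3, b = 2, c = -1.
So P(n) = -3n^2 + 2n - 1.
Check: P(3) = -22. ✓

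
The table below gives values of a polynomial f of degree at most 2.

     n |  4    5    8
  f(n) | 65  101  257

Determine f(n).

f(n) = 4n^2 + 1

Write f(n) = an^2 + bn + c. Substituting each data point gives a linear system:
  16a + 4b + c = 65
  25a + 5b + c = 101
  64a + 8b + c = 257
Solving the system yields a = 4, b = 0, c = 1.
So f(n) = 4n^2 + 1.
Check: f(5) = 101. ✓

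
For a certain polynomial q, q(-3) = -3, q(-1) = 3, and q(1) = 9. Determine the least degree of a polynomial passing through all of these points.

Forward differences of the values at t = -3, -1, 1:
  q  : -3  3  9
  Δ  : 6  6
  Δ^2: 0
The first differences are constant (6) and nonzero, while all higher differences vanish, so the minimal degree is 1.

1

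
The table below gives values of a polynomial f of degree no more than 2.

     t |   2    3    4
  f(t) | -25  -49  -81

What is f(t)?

Write f(t) = at^2 + bt + c. Substituting each data point gives a linear system:
  4a + 2b + c = -25
  9a + 3b + c = -49
  16a + 4b + c = -81
Solving the system yields a = -4, b = -4, c = -1.
So f(t) = -4t^2 - 4t - 1.
Check: f(4) = -81. ✓

f(t) = -4t^2 - 4t - 1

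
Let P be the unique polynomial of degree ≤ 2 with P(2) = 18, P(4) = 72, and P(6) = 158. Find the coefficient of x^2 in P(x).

Write P(x) = ax^2 + bx + c. Substituting each data point gives a linear system:
  4a + 2b + c = 18
  16a + 4b + c = 72
  36a + 6b + c = 158
Solving the system yields a = 4, b = 3, c = -4.
So P(x) = 4x^2 + 3x - 4.
The leading coefficient is 4.

4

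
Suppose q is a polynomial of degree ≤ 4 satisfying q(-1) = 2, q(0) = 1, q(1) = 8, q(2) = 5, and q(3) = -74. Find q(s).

q(s) = -2s^4 + s^3 + 6s^2 + 2s + 1

Using the Lagrange interpolation formula with nodes -1, 0, 1, 2, 3:
  L_0(s) = s(s - 1)(s - 2)(s - 3) / 24
  L_1(s) = (s + 1)(s - 1)(s - 2)(s - 3) / -6
  L_2(s) = (s + 1)s(s - 2)(s - 3) / 4
  L_3(s) = (s + 1)s(s - 1)(s - 3) / -6
  L_4(s) = (s + 1)s(s - 1)(s - 2) / 24
Then q(s) = 2·L_0(s) + 1·L_1(s) + 8·L_2(s) + 5·L_3(s) - 74·L_4(s).
Expanding and collecting terms gives q(s) = -2s^4 + s^3 + 6s^2 + 2s + 1.
Check: q(2) = 5. ✓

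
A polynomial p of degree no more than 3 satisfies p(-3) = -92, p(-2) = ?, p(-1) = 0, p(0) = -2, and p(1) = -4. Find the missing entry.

On equispaced nodes a degree-3 polynomial has vanishing fourth forward difference, so
  p(-3) - 4·p(-2) + 6·p(-1) - 4·p(0) + p(1) = 0.
Substituting the known values and solving for p(-2):
  -4·p(-2) = 88
  p(-2) = -22.

-22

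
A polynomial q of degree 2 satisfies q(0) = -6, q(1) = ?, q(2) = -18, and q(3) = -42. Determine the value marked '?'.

-6

On equispaced nodes a degree-2 polynomial has vanishing third forward difference, so
  - q(0) + 3·q(1) - 3·q(2) + q(3) = 0.
Substituting the known values and solving for q(1):
  3·q(1) = -18
  q(1) = -6.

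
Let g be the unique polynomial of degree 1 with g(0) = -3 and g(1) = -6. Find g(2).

Write g(t) = at + b. Substituting each data point gives a linear system:
  b = -3
  a + b = -6
Solving the system yields a = -3, b = -3.
So g(t) = -3t - 3.
Then g(2) = -9.

-9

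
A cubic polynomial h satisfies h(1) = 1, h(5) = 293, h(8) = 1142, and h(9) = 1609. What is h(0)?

Write h(u) = au^3 + bu^2 + cu + d. Substituting each data point gives a linear system:
  a + b + c + d = 1
  125a + 25b + 5c + d = 293
  512a + 64b + 8c + d = 1142
  729a + 81b + 9c + d = 1609
Solving the system yields a = 2, b = 2, c = -1, d = -2.
So h(u) = 2u³ + 2u² - u - 2.
Then h(0) = -2.

-2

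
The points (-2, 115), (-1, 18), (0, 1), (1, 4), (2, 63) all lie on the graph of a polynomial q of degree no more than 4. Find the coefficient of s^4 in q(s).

4

Write q(s) = as^4 + bs^3 + cs^2 + ds + e. Substituting each data point gives a linear system:
  16a - 8b + 4c - 2d + e = 115
  a - b + c - d + e = 18
  e = 1
  a + b + c + d + e = 4
  16a + 8b + 4c + 2d + e = 63
Solving the system yields a = 4, b = -2, c = 6, d = -5, e = 1.
So q(s) = 4s⁴ - 2s³ + 6s² - 5s + 1.
The leading coefficient is 4.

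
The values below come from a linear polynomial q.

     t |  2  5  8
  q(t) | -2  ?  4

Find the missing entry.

On equispaced nodes a degree-1 polynomial has vanishing second forward difference, so
  q(2) - 2·q(5) + q(8) = 0.
Substituting the known values and solving for q(5):
  -2·q(5) = -2
  q(5) = 1.

1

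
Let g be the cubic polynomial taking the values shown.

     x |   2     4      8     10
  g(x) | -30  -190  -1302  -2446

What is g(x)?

g(x) = -2x^3 - 5x^2 + 6x - 6

Using the Lagrange interpolation formula with nodes 2, 4, 8, 10:
  L_0(x) = (x - 4)(x - 8)(x - 10) / -96
  L_1(x) = (x - 2)(x - 8)(x - 10) / 48
  L_2(x) = (x - 2)(x - 4)(x - 10) / -48
  L_3(x) = (x - 2)(x - 4)(x - 8) / 96
Then g(x) = -30·L_0(x) - 190·L_1(x) - 1302·L_2(x) - 2446·L_3(x).
Expanding and collecting terms gives g(x) = -2x^3 - 5x^2 + 6x - 6.
Check: g(4) = -190. ✓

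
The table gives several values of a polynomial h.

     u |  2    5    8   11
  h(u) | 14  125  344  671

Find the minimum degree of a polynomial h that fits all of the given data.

Forward differences of the values at u = 2, 5, 8, 11:
  h  : 14  125  344  671
  Δ  : 111  219  327
  Δ^2: 108  108
  Δ^3: 0
The second differences are constant (108) and nonzero, while all higher differences vanish, so the minimal degree is 2.

2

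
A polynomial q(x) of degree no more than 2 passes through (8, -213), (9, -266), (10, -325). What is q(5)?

Using the Lagrange interpolation formula with nodes 8, 9, 10:
  L_0(x) = (x - 9)(x - 10) / 2
  L_1(x) = (x - 8)(x - 10) / -1
  L_2(x) = (x - 8)(x - 9) / 2
Then q(x) = -213·L_0(x) - 266·L_1(x) - 325·L_2(x).
Expanding and collecting terms gives q(x) = -3x^2 - 2x - 5.
Evaluating at x = 5: q(5) = -90.

-90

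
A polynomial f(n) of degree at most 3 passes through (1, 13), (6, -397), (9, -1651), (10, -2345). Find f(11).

Using the Lagrange interpolation formula with nodes 1, 6, 9, 10:
  L_0(n) = (n - 6)(n - 9)(n - 10) / -360
  L_1(n) = (n - 1)(n - 9)(n - 10) / 60
  L_2(n) = (n - 1)(n - 6)(n - 10) / -24
  L_3(n) = (n - 1)(n - 6)(n - 9) / 36
Then f(n) = 13·L_0(n) - 397·L_1(n) - 1651·L_2(n) - 2345·L_3(n).
Expanding and collecting terms gives f(n) = -3n^3 + 6n^2 + 5n + 5.
Evaluating at n = 11: f(11) = -3207.

-3207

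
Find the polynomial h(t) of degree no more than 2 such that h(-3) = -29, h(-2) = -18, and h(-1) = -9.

Using the Lagrange interpolation formula with nodes -3, -2, -1:
  L_0(t) = (t + 2)(t + 1) / 2
  L_1(t) = (t + 3)(t + 1) / -1
  L_2(t) = (t + 3)(t + 2) / 2
Then h(t) = -29·L_0(t) - 18·L_1(t) - 9·L_2(t).
Expanding and collecting terms gives h(t) = -t² + 6t - 2.
Check: h(-3) = -29. ✓

h(t) = -t^2 + 6t - 2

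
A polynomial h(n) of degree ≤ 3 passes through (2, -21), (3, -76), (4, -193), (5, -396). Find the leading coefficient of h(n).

-4

Write h(n) = an^3 + bn^2 + cn + d. Substituting each data point gives a linear system:
  8a + 4b + 2c + d = -21
  27a + 9b + 3c + d = -76
  64a + 16b + 4c + d = -193
  125a + 25b + 5c + d = -396
Solving the system yields a = -4, b = 5, c = -4, d = -1.
So h(n) = -4n³ + 5n² - 4n - 1.
The leading coefficient is -4.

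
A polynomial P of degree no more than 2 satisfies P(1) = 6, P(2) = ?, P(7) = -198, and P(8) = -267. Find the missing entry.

-3

The 3 known points determine the degree-2 polynomial uniquely.
Write P(u) = au^2 + bu + c. Substituting each data point gives a linear system:
  a + b + c = 6
  49a + 7b + c = -198
  64a + 8b + c = -267
Solving the system yields a = -5, b = 6, c = 5.
So P(u) = -5u² + 6u + 5.
Then P(2) = -3.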